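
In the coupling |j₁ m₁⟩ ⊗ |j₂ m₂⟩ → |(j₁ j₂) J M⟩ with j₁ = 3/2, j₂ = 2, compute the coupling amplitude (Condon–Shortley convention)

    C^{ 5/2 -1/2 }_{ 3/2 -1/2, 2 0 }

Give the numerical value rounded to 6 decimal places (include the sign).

triangle: 1!·2!·3!/7! = 12/5040
(j±m)!: 1!·2!·2!·2!·2!·3! = 96
prefactor² = (2J+1)·Δ·N² = 48/35
  k=0: +1/(0!·1!·2!·2!·0!·1!) = 1/4
  k=1: −1/(1!·0!·1!·1!·1!·2!) = -1/2
Σ = -1/4  ⇒  CG² = 48/35·(-1/4)² = 3/35
CG = −√(3/35) = -0.292770

-0.292770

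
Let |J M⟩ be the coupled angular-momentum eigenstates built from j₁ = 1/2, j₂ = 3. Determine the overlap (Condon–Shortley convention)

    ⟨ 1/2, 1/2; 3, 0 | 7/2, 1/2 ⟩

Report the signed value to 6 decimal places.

+0.755929

√[8·0!1!6!/8! · 1!0!3!3!4!3!] = √(5184/7)
  +(−1)^0/∏(0,0,0,3,1,3)! = 1/36  (running 1/36)
⟨..|..⟩ = √(5184/7)·(1/36) = +0.755929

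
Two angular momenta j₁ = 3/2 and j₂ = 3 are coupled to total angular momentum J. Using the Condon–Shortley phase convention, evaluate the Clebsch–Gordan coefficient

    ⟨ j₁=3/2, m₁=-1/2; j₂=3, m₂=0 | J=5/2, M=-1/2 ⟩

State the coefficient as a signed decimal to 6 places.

j₁+j₂−J=2  J+j₁−j₂=1  J−j₁+j₂=4  j₁+j₂+J+1=8
(j₁±m₁, j₂±m₂, J±M) = (1,2,3,3,2,3)
P² = 216/35
sum k=1..2:
  [1] −1/4 = -1/4
  [2] +1/12 = 1/12
S = -1/6
C² = P²·S² = 6/35 ; C = -0.414039

-0.414039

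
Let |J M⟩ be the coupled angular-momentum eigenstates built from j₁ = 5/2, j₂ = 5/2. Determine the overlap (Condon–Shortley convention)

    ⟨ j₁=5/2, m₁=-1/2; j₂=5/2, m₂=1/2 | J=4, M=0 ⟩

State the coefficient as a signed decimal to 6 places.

triangle: 1!·4!·4!/10! = 576/3628800
(j±m)!: 2!·3!·3!·2!·4!·4! = 82944
prefactor² = (2J+1)·Δ·N² = 20736/175
  k=0: +1/(0!·1!·3!·3!·1!·1!) = 1/36
  k=1: −1/(1!·0!·2!·2!·2!·2!) = -1/16
Σ = -5/144  ⇒  CG² = 20736/175·(-5/144)² = 1/7
CG = −√(1/7) = -0.377964

-0.377964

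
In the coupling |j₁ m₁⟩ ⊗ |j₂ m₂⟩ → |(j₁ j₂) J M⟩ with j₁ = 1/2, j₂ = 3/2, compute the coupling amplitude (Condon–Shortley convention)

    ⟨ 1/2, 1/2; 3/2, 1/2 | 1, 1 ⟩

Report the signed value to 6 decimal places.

+√(1/4) = +0.500000

√[3·1!0!2!/4! · 1!0!2!1!2!0!] = √(1)
  +(−1)^0/∏(0,1,0,2,0,0)! = 1/2  (running 1/2)
⟨..|..⟩ = √(1)·(1/2) = +0.500000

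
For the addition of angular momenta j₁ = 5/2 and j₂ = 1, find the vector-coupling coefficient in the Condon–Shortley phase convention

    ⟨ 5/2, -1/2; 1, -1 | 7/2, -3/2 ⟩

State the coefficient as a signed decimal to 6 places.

j₁+j₂−J=0  J+j₁−j₂=5  J−j₁+j₂=2  j₁+j₂+J+1=8
(j₁±m₁, j₂±m₂, J±M) = (2,3,0,2,2,5)
P² = 1920/7
sum k=0..0:
  [0] +1/24 = 1/24
S = 1/24
C² = P²·S² = 10/21 ; C = +0.690066

+0.690066  (= +√(10/21))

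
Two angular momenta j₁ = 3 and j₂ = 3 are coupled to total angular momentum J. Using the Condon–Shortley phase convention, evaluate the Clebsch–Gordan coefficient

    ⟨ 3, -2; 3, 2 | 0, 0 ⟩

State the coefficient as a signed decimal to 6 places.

-0.377964

√[1·6!0!0!/7! · 1!5!5!1!0!0!] = √(14400/7)
  +(−1)^5/∏(5,1,0,0,0,0)! = -1/120  (running -1/120)
⟨..|..⟩ = √(14400/7)·(-1/120) = -0.377964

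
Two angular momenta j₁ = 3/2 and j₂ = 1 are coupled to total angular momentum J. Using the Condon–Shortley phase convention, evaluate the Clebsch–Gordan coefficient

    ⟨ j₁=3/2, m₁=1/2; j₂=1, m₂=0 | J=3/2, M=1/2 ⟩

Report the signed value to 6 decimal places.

triangle: 1!×2!×1!/5! = 2/120
(j±m)!: 2!×1!×1!×1!×2!×1! = 4
prefactor² = (2J+1)×Δ×N² = 4/15
  k=0: +1/(0!×1!×1!×1!×1!×0!) = 1
  k=1: −1/(1!×0!×0!×0!×2!×1!) = -1/2
Σ = 1/2  ⇒  CG² = 4/15×1/2² = 1/15
CG = +√(1/15) = +0.258199

+√(1/15) ≈ +0.258199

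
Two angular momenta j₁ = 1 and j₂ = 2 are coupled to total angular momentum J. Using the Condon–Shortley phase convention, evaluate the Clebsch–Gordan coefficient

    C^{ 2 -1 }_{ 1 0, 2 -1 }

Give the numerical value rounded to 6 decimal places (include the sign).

triangle: 1!×1!×3!/6! = 6/720
(j±m)!: 1!×1!×1!×3!×1!×3! = 36
prefactor² = (2J+1)×Δ×N² = 3/2
  k=0: +1/(0!×1!×1!×1!×0!×2!) = 1/2
  k=1: −1/(1!×0!×0!×0!×1!×3!) = -1/6
Σ = 1/3  ⇒  CG² = 3/2×1/3² = 1/6
CG = +√(1/6) = +0.408248

+√(1/6) ≈ +0.408248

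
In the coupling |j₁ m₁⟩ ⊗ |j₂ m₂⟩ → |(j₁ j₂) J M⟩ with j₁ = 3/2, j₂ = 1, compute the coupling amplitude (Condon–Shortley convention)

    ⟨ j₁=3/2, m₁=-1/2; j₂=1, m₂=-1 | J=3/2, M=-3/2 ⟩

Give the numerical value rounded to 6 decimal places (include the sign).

√[4·1!2!1!/5! · 1!2!0!2!0!3!] = √(8/5)
  +(−1)^0/∏(0,1,2,0,0,1)! = 1/2  (running 1/2)
⟨..|..⟩ = √(8/5)·(1/2) = +0.632456

+√(2/5) ≈ +0.632456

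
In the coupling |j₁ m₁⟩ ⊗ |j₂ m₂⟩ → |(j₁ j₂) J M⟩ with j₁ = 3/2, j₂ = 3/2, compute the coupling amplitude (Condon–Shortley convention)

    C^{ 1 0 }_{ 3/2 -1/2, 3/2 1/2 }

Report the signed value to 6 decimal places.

-0.223607

√[3·2!1!1!/5! · 1!2!2!1!1!1!] = √(1/5)
  +(−1)^1/∏(1,1,1,1,0,0)! = -1  (running -1)
  +(−1)^2/∏(2,0,0,0,1,1)! = 1/2  (running -1/2)
⟨..|..⟩ = √(1/5)·(-1/2) = -0.223607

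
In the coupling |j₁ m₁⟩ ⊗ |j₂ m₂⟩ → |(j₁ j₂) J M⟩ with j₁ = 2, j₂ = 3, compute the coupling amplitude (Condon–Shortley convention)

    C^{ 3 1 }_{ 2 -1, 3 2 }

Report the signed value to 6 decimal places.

+√(1/4) = +0.500000

triangle: 2!×2!×4!/9! = 96/362880
(j±m)!: 1!×3!×5!×1!×4!×2! = 34560
prefactor² = (2J+1)×Δ×N² = 64
  k=1: −1/(1!×1!×2!×4!×0!×0!) = -1/48
  k=2: +1/(2!×0!×1!×3!×1!×1!) = 1/12
Σ = 1/16  ⇒  CG² = 64×1/16² = 1/4
CG = +√(1/4) = +0.500000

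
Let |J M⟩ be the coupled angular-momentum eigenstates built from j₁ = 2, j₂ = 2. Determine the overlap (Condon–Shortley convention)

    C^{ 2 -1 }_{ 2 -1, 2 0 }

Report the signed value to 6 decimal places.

−√(1/14) = -0.267261

j₁+j₂−J=2  J+j₁−j₂=2  J−j₁+j₂=2  j₁+j₂+J+1=7
(j₁±m₁, j₂±m₂, J±M) = (1,3,2,2,1,3)
P² = 8/7
sum k=1..2:
  [1] −1/2 = -1/2
  [2] +1/4 = 1/4
S = -1/4
C² = P²·S² = 1/14 ; C = -0.267261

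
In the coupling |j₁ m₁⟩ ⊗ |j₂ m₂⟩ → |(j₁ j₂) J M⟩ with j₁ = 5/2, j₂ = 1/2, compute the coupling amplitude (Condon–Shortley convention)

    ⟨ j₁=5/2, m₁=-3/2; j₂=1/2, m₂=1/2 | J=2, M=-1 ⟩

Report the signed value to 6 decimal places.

−√(2/3) = -0.816497

√[5·1!4!0!/6! · 1!4!1!0!1!3!] = √(24)
  +(−1)^1/∏(1,0,3,0,1,0)! = -1/6  (running -1/6)
⟨..|..⟩ = √(24)·(-1/6) = -0.816497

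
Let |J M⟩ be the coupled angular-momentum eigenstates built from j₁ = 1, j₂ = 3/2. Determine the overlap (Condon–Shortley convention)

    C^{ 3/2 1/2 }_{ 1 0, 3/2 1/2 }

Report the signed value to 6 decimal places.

−√(1/15) ≈ -0.258199

triangle: 1!×1!×2!/5! = 2/120
(j±m)!: 1!×1!×2!×1!×2!×1! = 4
prefactor² = (2J+1)×Δ×N² = 4/15
  k=0: +1/(0!×1!×1!×2!×0!×0!) = 1/2
  k=1: −1/(1!×0!×0!×1!×1!×1!) = -1
Σ = -1/2  ⇒  CG² = 4/15×(-1/2)² = 1/15
CG = −√(1/15) = -0.258199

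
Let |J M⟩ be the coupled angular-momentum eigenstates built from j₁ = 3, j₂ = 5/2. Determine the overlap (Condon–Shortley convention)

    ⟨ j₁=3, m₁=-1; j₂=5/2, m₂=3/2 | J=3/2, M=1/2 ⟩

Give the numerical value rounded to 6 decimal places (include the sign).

triangle: 4!*2!*1!/8! = 48/40320
(j±m)!: 2!*4!*4!*1!*2!*1! = 2304
prefactor² = (2J+1)*Δ*N² = 384/35
  k=3: −1/(3!*1!*1!*1!*1!*0!) = -1/6
  k=4: +1/(4!*0!*0!*0!*2!*1!) = 1/48
Σ = -7/48  ⇒  CG² = 384/35*(-7/48)² = 7/30
CG = −√(7/30) = -0.483046

−√(7/30) ≈ -0.483046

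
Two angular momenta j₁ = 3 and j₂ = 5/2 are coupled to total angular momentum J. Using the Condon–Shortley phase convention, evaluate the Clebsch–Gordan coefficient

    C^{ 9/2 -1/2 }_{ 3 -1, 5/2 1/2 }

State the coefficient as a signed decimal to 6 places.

√[10·1!5!4!/11! · 2!4!3!2!4!5!] = √(92160/77)
  +(−1)^0/∏(0,1,4,3,1,1)! = 1/144  (running 1/144)
  +(−1)^1/∏(1,0,3,2,2,2)! = -1/48  (running -1/72)
⟨..|..⟩ = √(92160/77)·(-1/72) = -0.480500

-0.480500  (= −√(160/693))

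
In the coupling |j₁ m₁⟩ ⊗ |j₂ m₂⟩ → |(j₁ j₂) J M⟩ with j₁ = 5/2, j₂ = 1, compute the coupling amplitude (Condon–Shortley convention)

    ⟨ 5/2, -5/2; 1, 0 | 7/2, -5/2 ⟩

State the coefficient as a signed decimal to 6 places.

√[8·0!5!2!/8! · 0!5!1!1!1!6!] = √(28800/7)
  +(−1)^0/∏(0,0,5,1,0,1)! = 1/120  (running 1/120)
⟨..|..⟩ = √(28800/7)·(1/120) = +0.534522

+√(2/7) ≈ +0.534522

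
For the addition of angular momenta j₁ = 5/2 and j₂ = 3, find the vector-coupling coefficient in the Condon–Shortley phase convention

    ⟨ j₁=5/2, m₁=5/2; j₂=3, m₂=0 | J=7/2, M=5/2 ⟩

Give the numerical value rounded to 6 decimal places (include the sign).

+0.617213

j₁+j₂−J=2  J+j₁−j₂=3  J−j₁+j₂=4  j₁+j₂+J+1=10
(j₁±m₁, j₂±m₂, J±M) = (5,0,3,3,6,1)
P² = 13824/7
sum k=0..0:
  [0] +1/72 = 1/72
S = 1/72
C² = P²·S² = 8/21 ; C = +0.617213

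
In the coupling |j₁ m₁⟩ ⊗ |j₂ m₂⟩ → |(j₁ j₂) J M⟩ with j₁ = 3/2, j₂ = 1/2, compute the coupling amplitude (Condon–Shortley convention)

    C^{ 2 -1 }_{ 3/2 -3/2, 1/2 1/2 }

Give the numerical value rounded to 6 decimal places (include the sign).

√[5·0!3!1!/5! · 0!3!1!0!1!3!] = √(9)
  +(−1)^0/∏(0,0,3,1,0,0)! = 1/6  (running 1/6)
⟨..|..⟩ = √(9)·(1/6) = +0.500000

+√(1/4) = +0.500000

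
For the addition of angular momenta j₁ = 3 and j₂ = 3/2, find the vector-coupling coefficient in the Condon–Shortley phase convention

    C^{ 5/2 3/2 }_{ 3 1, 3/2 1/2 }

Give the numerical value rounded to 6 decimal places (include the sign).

j₁+j₂−J=2  J+j₁−j₂=4  J−j₁+j₂=1  j₁+j₂+J+1=8
(j₁±m₁, j₂±m₂, J±M) = (4,2,2,1,4,1)
P² = 576/35
sum k=1..2:
  [1] −1/6 = -1/6
  [2] +1/48 = 1/48
S = -7/48
C² = P²·S² = 7/20 ; C = -0.591608

-0.591608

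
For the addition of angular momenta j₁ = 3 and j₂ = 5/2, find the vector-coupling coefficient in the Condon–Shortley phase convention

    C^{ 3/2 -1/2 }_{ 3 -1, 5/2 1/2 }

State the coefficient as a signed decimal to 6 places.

−√(1/105) ≈ -0.097590

triangle: 4!×2!×1!/8! = 48/40320
(j±m)!: 2!×4!×3!×2!×1!×2! = 1152
prefactor² = (2J+1)×Δ×N² = 192/35
  k=2: +1/(2!×2!×2!×1!×0!×0!) = 1/8
  k=3: −1/(3!×1!×1!×0!×1!×1!) = -1/6
Σ = -1/24  ⇒  CG² = 192/35×(-1/24)² = 1/105
CG = −√(1/105) = -0.097590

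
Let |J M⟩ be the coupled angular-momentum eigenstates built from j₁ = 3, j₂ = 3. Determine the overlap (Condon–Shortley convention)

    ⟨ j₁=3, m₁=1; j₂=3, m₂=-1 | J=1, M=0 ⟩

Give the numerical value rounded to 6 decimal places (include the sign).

√[3·5!1!1!/8! · 4!2!2!4!1!1!] = √(144/7)
  +(−1)^1/∏(1,4,1,1,0,0)! = -1/24  (running -1/24)
  +(−1)^2/∏(2,3,0,0,1,1)! = 1/12  (running 1/24)
⟨..|..⟩ = √(144/7)·(1/24) = +0.188982

+√(1/28) = +0.188982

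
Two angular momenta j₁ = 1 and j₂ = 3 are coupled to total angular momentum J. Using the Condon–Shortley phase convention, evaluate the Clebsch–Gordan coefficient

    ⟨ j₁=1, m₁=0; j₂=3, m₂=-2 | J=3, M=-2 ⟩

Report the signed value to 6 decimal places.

+0.577350  (= +√(1/3))

j₁+j₂−J=1  J+j₁−j₂=1  J−j₁+j₂=5  j₁+j₂+J+1=8
(j₁±m₁, j₂±m₂, J±M) = (1,1,1,5,1,5)
P² = 300
sum k=0..1:
  [0] +1/24 = 1/24
  [1] −1/120 = -1/120
S = 1/30
C² = P²·S² = 1/3 ; C = +0.577350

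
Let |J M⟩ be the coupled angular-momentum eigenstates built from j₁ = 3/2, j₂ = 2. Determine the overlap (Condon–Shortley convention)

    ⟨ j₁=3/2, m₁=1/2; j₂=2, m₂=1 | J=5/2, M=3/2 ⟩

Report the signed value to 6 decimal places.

-0.169031

√[6·1!2!3!/7! · 2!1!3!1!4!1!] = √(144/35)
  +(−1)^0/∏(0,1,1,3,1,0)! = 1/6  (running 1/6)
  +(−1)^1/∏(1,0,0,2,2,1)! = -1/4  (running -1/12)
⟨..|..⟩ = √(144/35)·(-1/12) = -0.169031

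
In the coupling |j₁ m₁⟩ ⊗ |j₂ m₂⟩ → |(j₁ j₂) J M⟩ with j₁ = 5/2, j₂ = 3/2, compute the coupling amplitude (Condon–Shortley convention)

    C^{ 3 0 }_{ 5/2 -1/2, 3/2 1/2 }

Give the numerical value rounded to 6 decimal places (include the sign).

-0.447214

√[7·1!4!2!/8! · 2!3!2!1!3!3!] = √(36/5)
  +(−1)^0/∏(0,1,3,2,1,0)! = 1/12  (running 1/12)
  +(−1)^1/∏(1,0,2,1,2,1)! = -1/4  (running -1/6)
⟨..|..⟩ = √(36/5)·(-1/6) = -0.447214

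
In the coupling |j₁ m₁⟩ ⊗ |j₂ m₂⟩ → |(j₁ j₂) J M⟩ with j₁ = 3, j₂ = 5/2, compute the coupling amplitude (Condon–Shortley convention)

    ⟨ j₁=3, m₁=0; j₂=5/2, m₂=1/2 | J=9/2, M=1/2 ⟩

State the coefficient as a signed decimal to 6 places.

triangle: 1!*5!*4!/11! = 2880/39916800
(j±m)!: 3!*3!*3!*2!*5!*4! = 1244160
prefactor² = (2J+1)*Δ*N² = 69120/77
  k=0: +1/(0!*1!*3!*3!*2!*1!) = 1/72
  k=1: −1/(1!*0!*2!*2!*3!*2!) = -1/48
Σ = -1/144  ⇒  CG² = 69120/77*(-1/144)² = 10/231
CG = −√(10/231) = -0.208063

-0.208063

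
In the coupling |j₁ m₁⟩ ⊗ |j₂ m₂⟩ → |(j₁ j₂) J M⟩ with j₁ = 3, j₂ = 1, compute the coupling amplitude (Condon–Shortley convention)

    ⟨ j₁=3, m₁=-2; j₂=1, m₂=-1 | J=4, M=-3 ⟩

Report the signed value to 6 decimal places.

+√(3/4) ≈ +0.866025

triangle: 0!*6!*2!/9! = 1440/362880
(j±m)!: 1!*5!*0!*2!*1!*7! = 1209600
prefactor² = (2J+1)*Δ*N² = 43200
  k=0: +1/(0!*0!*5!*0!*1!*2!) = 1/240
Σ = 1/240  ⇒  CG² = 43200*1/240² = 3/4
CG = +√(3/4) = +0.866025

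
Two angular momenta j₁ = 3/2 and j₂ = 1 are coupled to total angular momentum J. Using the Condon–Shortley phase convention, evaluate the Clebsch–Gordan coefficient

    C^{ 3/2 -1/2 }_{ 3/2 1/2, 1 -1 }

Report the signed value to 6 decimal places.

triangle: 1!×2!×1!/5! = 2/120
(j±m)!: 2!×1!×0!×2!×1!×2! = 8
prefactor² = (2J+1)×Δ×N² = 8/15
  k=0: +1/(0!×1!×1!×0!×1!×1!) = 1
Σ = 1  ⇒  CG² = 8/15×1² = 8/15
CG = +√(8/15) = +0.730297

+0.730297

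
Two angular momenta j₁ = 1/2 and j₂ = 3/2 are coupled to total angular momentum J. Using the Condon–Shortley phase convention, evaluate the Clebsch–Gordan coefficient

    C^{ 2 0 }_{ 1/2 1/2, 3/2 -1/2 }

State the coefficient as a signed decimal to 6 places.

√[5·0!1!3!/5! · 1!0!1!2!2!2!] = √(2)
  +(−1)^0/∏(0,0,0,1,1,2)! = 1/2  (running 1/2)
⟨..|..⟩ = √(2)·(1/2) = +0.707107

+√(1/2) = +0.707107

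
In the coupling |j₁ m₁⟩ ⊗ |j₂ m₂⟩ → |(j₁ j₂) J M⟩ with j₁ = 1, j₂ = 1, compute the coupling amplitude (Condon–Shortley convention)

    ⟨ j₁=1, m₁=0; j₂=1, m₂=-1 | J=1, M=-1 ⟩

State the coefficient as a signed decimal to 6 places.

j₁+j₂−J=1  J+j₁−j₂=1  J−j₁+j₂=1  j₁+j₂+J+1=4
(j₁±m₁, j₂±m₂, J±M) = (1,1,0,2,0,2)
P² = 1/2
sum k=0..0:
  [0] +1/1 = 1
S = 1
C² = P²·S² = 1/2 ; C = +0.707107

+0.707107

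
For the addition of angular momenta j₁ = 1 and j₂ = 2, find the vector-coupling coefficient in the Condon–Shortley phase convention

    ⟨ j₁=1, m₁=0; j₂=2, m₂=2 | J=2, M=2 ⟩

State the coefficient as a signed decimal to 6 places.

√[5·1!1!3!/6! · 1!1!4!0!4!0!] = √(24)
  +(−1)^1/∏(1,0,0,3,1,0)! = -1/6  (running -1/6)
⟨..|..⟩ = √(24)·(-1/6) = -0.816497

-0.816497  (= −√(2/3))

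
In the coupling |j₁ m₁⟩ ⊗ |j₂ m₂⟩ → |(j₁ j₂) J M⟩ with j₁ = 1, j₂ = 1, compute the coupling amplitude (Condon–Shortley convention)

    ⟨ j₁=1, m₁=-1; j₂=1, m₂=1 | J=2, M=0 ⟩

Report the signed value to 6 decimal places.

triangle: 0!·2!·2!/5! = 4/120
(j±m)!: 0!·2!·2!·0!·2!·2! = 16
prefactor² = (2J+1)·Δ·N² = 8/3
  k=0: +1/(0!·0!·2!·2!·0!·0!) = 1/4
Σ = 1/4  ⇒  CG² = 8/3·1/4² = 1/6
CG = +√(1/6) = +0.408248

+0.408248  (= +√(1/6))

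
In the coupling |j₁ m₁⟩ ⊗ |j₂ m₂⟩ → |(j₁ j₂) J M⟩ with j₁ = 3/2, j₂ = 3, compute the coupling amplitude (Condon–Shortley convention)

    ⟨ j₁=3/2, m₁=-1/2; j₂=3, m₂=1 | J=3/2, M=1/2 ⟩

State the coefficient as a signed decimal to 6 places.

√[4·3!0!3!/7! · 1!2!4!2!2!1!] = √(192/35)
  +(−1)^2/∏(2,1,0,2,0,1)! = 1/4  (running 1/4)
⟨..|..⟩ = √(192/35)·(1/4) = +0.585540

+√(12/35) ≈ +0.585540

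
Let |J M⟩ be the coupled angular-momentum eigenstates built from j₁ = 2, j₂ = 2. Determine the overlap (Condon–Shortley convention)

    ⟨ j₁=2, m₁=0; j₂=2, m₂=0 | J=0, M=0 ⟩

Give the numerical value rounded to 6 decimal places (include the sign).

+√(1/5) = +0.447214

triangle: 4!·0!·0!/5! = 24/120
(j±m)!: 2!·2!·2!·2!·0!·0! = 16
prefactor² = (2J+1)·Δ·N² = 16/5
  k=2: +1/(2!·2!·0!·0!·0!·0!) = 1/4
Σ = 1/4  ⇒  CG² = 16/5·1/4² = 1/5
CG = +√(1/5) = +0.447214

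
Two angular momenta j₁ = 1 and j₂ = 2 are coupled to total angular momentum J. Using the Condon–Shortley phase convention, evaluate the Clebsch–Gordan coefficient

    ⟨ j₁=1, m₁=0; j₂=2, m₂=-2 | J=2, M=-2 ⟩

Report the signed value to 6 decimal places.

j₁+j₂−J=1  J+j₁−j₂=1  J−j₁+j₂=3  j₁+j₂+J+1=6
(j₁±m₁, j₂±m₂, J±M) = (1,1,0,4,0,4)
P² = 24
sum k=0..0:
  [0] +1/6 = 1/6
S = 1/6
C² = P²·S² = 2/3 ; C = +0.816497

+√(2/3) = +0.816497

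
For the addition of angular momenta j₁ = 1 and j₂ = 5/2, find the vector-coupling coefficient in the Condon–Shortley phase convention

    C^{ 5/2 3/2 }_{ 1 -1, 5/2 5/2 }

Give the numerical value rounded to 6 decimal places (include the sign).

-0.534522

√[6·1!1!4!/7! · 0!2!5!0!4!1!] = √(1152/7)
  +(−1)^1/∏(1,0,1,4,0,0)! = -1/24  (running -1/24)
⟨..|..⟩ = √(1152/7)·(-1/24) = -0.534522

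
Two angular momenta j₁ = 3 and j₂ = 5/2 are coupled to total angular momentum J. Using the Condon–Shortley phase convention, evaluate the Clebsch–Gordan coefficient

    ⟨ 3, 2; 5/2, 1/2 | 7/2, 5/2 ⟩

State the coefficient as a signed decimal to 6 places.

-0.178174

triangle: 2!*4!*3!/10! = 288/3628800
(j±m)!: 5!*1!*3!*2!*6!*1! = 1036800
prefactor² = (2J+1)*Δ*N² = 4608/7
  k=0: +1/(0!*2!*1!*3!*3!*0!) = 1/72
  k=1: −1/(1!*1!*0!*2!*4!*1!) = -1/48
Σ = -1/144  ⇒  CG² = 4608/7*(-1/144)² = 2/63
CG = −√(2/63) = -0.178174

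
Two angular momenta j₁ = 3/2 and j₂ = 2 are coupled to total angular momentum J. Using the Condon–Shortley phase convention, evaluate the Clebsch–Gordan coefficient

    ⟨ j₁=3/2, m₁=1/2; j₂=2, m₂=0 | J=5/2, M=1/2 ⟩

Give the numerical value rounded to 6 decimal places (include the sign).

+√(3/35) = +0.292770

√[6·1!2!3!/7! · 2!1!2!2!3!2!] = √(48/35)
  +(−1)^0/∏(0,1,1,2,1,1)! = 1/2  (running 1/2)
  +(−1)^1/∏(1,0,0,1,2,2)! = -1/4  (running 1/4)
⟨..|..⟩ = √(48/35)·(1/4) = +0.292770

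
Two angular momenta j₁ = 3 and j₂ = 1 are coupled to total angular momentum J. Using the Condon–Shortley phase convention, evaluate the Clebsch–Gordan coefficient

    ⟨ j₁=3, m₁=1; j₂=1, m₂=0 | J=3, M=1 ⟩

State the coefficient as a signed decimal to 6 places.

√[7·1!5!1!/8! · 4!2!1!1!4!2!] = √(48)
  +(−1)^0/∏(0,1,2,1,3,0)! = 1/12  (running 1/12)
  +(−1)^1/∏(1,0,1,0,4,1)! = -1/24  (running 1/24)
⟨..|..⟩ = √(48)·(1/24) = +0.288675

+0.288675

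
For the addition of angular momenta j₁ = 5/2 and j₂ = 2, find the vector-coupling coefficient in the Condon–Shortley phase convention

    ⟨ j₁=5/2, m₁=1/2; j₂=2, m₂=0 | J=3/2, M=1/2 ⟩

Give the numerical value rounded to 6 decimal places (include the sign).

triangle: 3!×2!×1!/7! = 12/5040
(j±m)!: 3!×2!×2!×2!×2!×1! = 96
prefactor² = (2J+1)×Δ×N² = 32/35
  k=1: −1/(1!×2!×1!×1!×1!×0!) = -1/2
  k=2: +1/(2!×1!×0!×0!×2!×1!) = 1/4
Σ = -1/4  ⇒  CG² = 32/35×(-1/4)² = 2/35
CG = −√(2/35) = -0.239046

-0.239046  (= −√(2/35))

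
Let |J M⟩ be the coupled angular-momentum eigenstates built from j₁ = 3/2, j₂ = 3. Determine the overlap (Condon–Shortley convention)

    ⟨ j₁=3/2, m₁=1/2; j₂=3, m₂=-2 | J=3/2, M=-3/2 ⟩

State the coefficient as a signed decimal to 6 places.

-0.534522

triangle: 3!·0!·3!/7! = 36/5040
(j±m)!: 2!·1!·1!·5!·0!·3! = 1440
prefactor² = (2J+1)·Δ·N² = 288/7
  k=1: −1/(1!·2!·0!·0!·0!·3!) = -1/12
Σ = -1/12  ⇒  CG² = 288/7·(-1/12)² = 2/7
CG = −√(2/7) = -0.534522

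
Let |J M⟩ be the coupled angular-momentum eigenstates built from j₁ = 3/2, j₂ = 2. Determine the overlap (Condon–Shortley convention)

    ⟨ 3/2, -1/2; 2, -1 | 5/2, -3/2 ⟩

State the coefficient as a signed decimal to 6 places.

+0.169031  (= +√(1/35))

√[6·1!2!3!/7! · 1!2!1!3!1!4!] = √(144/35)
  +(−1)^0/∏(0,1,2,1,0,2)! = 1/4  (running 1/4)
  +(−1)^1/∏(1,0,1,0,1,3)! = -1/6  (running 1/12)
⟨..|..⟩ = √(144/35)·(1/12) = +0.169031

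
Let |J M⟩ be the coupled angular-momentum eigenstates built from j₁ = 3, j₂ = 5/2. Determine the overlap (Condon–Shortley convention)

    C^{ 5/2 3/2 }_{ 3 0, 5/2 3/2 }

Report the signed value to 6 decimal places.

+√(7/30) ≈ +0.483046

j₁+j₂−J=3  J+j₁−j₂=3  J−j₁+j₂=2  j₁+j₂+J+1=9
(j₁±m₁, j₂±m₂, J±M) = (3,3,4,1,4,1)
P² = 864/35
sum k=2..3:
  [2] +1/8 = 1/8
  [3] −1/36 = -1/36
S = 7/72
C² = P²·S² = 7/30 ; C = +0.483046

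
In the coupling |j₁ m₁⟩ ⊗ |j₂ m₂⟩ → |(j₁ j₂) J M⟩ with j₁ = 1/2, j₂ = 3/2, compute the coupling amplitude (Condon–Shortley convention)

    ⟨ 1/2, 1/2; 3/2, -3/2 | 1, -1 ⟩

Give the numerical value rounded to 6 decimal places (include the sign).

triangle: 1!·0!·2!/4! = 2/24
(j±m)!: 1!·0!·0!·3!·0!·2! = 12
prefactor² = (2J+1)·Δ·N² = 3
  k=0: +1/(0!·1!·0!·0!·0!·2!) = 1/2
Σ = 1/2  ⇒  CG² = 3·1/2² = 3/4
CG = +√(3/4) = +0.866025

+0.866025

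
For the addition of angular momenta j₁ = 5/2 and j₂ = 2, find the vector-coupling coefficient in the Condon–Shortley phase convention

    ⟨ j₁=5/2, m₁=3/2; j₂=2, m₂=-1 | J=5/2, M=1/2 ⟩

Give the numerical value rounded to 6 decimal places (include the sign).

+√(6/35) ≈ +0.414039

√[6·2!3!2!/8! · 4!1!1!3!3!2!] = √(216/35)
  +(−1)^0/∏(0,2,1,1,2,1)! = 1/4  (running 1/4)
  +(−1)^1/∏(1,1,0,0,3,2)! = -1/12  (running 1/6)
⟨..|..⟩ = √(216/35)·(1/6) = +0.414039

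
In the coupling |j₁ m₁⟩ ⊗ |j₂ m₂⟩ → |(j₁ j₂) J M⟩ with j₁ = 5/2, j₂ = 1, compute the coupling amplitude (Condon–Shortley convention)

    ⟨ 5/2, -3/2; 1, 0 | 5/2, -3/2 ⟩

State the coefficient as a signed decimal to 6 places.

√[6·1!4!1!/7! · 1!4!1!1!1!4!] = √(576/35)
  +(−1)^0/∏(0,1,4,1,0,0)! = 1/24  (running 1/24)
  +(−1)^1/∏(1,0,3,0,1,1)! = -1/6  (running -1/8)
⟨..|..⟩ = √(576/35)·(-1/8) = -0.507093

-0.507093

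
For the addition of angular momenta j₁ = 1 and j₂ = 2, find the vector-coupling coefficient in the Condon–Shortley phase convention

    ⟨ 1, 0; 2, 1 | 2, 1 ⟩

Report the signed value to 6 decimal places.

-0.408248

triangle: 1!×1!×3!/6! = 6/720
(j±m)!: 1!×1!×3!×1!×3!×1! = 36
prefactor² = (2J+1)×Δ×N² = 3/2
  k=0: +1/(0!×1!×1!×3!×0!×0!) = 1/6
  k=1: −1/(1!×0!×0!×2!×1!×1!) = -1/2
Σ = -1/3  ⇒  CG² = 3/2×(-1/3)² = 1/6
CG = −√(1/6) = -0.408248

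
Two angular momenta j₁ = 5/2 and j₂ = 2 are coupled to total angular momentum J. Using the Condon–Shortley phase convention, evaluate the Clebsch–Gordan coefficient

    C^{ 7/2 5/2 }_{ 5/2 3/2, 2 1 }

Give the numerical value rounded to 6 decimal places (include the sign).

j₁+j₂−J=1  J+j₁−j₂=4  J−j₁+j₂=3  j₁+j₂+J+1=9
(j₁±m₁, j₂±m₂, J±M) = (4,1,3,1,6,1)
P² = 2304/7
sum k=0..1:
  [0] +1/36 = 1/36
  [1] −1/48 = -1/48
S = 1/144
C² = P²·S² = 1/63 ; C = +0.125988

+√(1/63) ≈ +0.125988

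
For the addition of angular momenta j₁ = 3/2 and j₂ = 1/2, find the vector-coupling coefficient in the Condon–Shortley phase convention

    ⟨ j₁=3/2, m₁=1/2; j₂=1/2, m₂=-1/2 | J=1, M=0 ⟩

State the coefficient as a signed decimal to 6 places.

j₁+j₂−J=1  J+j₁−j₂=2  J−j₁+j₂=0  j₁+j₂+J+1=4
(j₁±m₁, j₂±m₂, J±M) = (2,1,0,1,1,1)
P² = 1/2
sum k=0..0:
  [0] +1/1 = 1
S = 1
C² = P²·S² = 1/2 ; C = +0.707107

+0.707107  (= +√(1/2))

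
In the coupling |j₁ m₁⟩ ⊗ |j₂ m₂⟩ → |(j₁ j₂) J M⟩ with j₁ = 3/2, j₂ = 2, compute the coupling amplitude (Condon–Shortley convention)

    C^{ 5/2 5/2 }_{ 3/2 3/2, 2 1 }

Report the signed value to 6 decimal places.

+0.654654

j₁+j₂−J=1  J+j₁−j₂=2  J−j₁+j₂=3  j₁+j₂+J+1=7
(j₁±m₁, j₂±m₂, J±M) = (3,0,3,1,5,0)
P² = 432/7
sum k=0..0:
  [0] +1/12 = 1/12
S = 1/12
C² = P²·S² = 3/7 ; C = +0.654654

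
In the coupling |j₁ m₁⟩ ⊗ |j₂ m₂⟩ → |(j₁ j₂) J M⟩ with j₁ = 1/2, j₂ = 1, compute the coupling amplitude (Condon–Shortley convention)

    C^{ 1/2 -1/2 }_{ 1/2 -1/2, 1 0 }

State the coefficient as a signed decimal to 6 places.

j₁+j₂−J=1  J+j₁−j₂=0  J−j₁+j₂=1  j₁+j₂+J+1=3
(j₁±m₁, j₂±m₂, J±M) = (0,1,1,1,0,1)
P² = 1/3
sum k=1..1:
  [1] −1/1 = -1
S = -1
C² = P²·S² = 1/3 ; C = -0.577350

−√(1/3) = -0.577350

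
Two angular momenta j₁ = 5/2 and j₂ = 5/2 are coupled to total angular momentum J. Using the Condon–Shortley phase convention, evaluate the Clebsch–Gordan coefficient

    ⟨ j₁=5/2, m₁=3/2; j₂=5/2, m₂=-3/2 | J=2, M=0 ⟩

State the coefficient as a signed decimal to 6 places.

+√(1/84) = +0.109109

triangle: 3!·2!·2!/8! = 24/40320
(j±m)!: 4!·1!·1!·4!·2!·2! = 2304
prefactor² = (2J+1)·Δ·N² = 48/7
  k=0: +1/(0!·3!·1!·1!·1!·1!) = 1/6
  k=1: −1/(1!·2!·0!·0!·2!·2!) = -1/8
Σ = 1/24  ⇒  CG² = 48/7·1/24² = 1/84
CG = +√(1/84) = +0.109109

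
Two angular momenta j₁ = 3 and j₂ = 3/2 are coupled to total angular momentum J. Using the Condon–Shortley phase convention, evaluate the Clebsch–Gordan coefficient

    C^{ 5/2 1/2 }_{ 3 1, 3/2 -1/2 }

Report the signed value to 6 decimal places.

-0.119523  (= −√(1/70))

triangle: 2!×4!×1!/8! = 48/40320
(j±m)!: 4!×2!×1!×2!×3!×2! = 1152
prefactor² = (2J+1)×Δ×N² = 288/35
  k=0: +1/(0!×2!×2!×1!×2!×0!) = 1/8
  k=1: −1/(1!×1!×1!×0!×3!×1!) = -1/6
Σ = -1/24  ⇒  CG² = 288/35×(-1/24)² = 1/70
CG = −√(1/70) = -0.119523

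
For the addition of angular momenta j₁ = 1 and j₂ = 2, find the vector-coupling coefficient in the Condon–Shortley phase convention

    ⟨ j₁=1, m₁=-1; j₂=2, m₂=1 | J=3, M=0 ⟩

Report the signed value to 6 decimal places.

j₁+j₂−J=0  J+j₁−j₂=2  J−j₁+j₂=4  j₁+j₂+J+1=7
(j₁±m₁, j₂±m₂, J±M) = (0,2,3,1,3,3)
P² = 144/5
sum k=0..0:
  [0] +1/12 = 1/12
S = 1/12
C² = P²·S² = 1/5 ; C = +0.447214

+0.447214  (= +√(1/5))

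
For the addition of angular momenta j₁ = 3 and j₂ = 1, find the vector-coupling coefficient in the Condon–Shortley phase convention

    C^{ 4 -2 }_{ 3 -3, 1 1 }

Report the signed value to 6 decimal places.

+√(1/28) = +0.188982

triangle: 0!×6!×2!/9! = 1440/362880
(j±m)!: 0!×6!×2!×0!×2!×6! = 2073600
prefactor² = (2J+1)×Δ×N² = 518400/7
  k=0: +1/(0!×0!×6!×2!×0!×0!) = 1/1440
Σ = 1/1440  ⇒  CG² = 518400/7×1/1440² = 1/28
CG = +√(1/28) = +0.188982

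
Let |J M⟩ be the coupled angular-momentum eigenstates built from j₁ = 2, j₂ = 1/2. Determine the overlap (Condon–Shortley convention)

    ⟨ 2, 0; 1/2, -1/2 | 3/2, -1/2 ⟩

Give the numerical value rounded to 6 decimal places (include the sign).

+√(2/5) ≈ +0.632456

j₁+j₂−J=1  J+j₁−j₂=3  J−j₁+j₂=0  j₁+j₂+J+1=5
(j₁±m₁, j₂±m₂, J±M) = (2,2,0,1,1,2)
P² = 8/5
sum k=0..0:
  [0] +1/2 = 1/2
S = 1/2
C² = P²·S² = 2/5 ; C = +0.632456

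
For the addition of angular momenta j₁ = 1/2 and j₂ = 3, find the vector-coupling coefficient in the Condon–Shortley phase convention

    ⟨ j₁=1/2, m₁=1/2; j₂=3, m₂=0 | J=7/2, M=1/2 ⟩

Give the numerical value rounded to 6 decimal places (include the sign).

+0.755929

√[8·0!1!6!/8! · 1!0!3!3!4!3!] = √(5184/7)
  +(−1)^0/∏(0,0,0,3,1,3)! = 1/36  (running 1/36)
⟨..|..⟩ = √(5184/7)·(1/36) = +0.755929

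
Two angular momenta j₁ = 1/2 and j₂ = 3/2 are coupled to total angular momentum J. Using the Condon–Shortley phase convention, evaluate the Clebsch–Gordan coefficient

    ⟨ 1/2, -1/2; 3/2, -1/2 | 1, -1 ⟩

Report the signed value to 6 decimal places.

√[3·1!0!2!/4! · 0!1!1!2!0!2!] = √(1)
  +(−1)^1/∏(1,0,0,0,0,2)! = -1/2  (running -1/2)
⟨..|..⟩ = √(1)·(-1/2) = -0.500000

-0.500000  (= −√(1/4))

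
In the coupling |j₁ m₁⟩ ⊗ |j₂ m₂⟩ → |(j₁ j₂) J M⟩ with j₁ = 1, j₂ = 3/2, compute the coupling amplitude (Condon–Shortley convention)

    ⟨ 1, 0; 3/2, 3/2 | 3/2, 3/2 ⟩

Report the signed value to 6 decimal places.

−√(3/5) ≈ -0.774597

j₁+j₂−J=1  J+j₁−j₂=1  J−j₁+j₂=2  j₁+j₂+J+1=5
(j₁±m₁, j₂±m₂, J±M) = (1,1,3,0,3,0)
P² = 12/5
sum k=1..1:
  [1] −1/2 = -1/2
S = -1/2
C² = P²·S² = 3/5 ; C = -0.774597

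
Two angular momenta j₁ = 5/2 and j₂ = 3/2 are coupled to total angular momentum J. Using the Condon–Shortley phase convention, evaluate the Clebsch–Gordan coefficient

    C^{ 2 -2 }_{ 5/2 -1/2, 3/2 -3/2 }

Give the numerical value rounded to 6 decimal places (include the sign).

√[5·2!3!1!/7! · 2!3!0!3!0!4!] = √(144/7)
  +(−1)^0/∏(0,2,3,0,0,1)! = 1/12  (running 1/12)
⟨..|..⟩ = √(144/7)·(1/12) = +0.377964

+0.377964  (= +√(1/7))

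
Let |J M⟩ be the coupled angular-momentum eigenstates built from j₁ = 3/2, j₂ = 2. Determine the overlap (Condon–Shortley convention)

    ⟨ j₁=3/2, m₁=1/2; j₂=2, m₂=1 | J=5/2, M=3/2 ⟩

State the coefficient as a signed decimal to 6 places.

-0.169031  (= −√(1/35))

j₁+j₂−J=1  J+j₁−j₂=2  J−j₁+j₂=3  j₁+j₂+J+1=7
(j₁±m₁, j₂±m₂, J±M) = (2,1,3,1,4,1)
P² = 144/35
sum k=0..1:
  [0] +1/6 = 1/6
  [1] −1/4 = -1/4
S = -1/12
C² = P²·S² = 1/35 ; C = -0.169031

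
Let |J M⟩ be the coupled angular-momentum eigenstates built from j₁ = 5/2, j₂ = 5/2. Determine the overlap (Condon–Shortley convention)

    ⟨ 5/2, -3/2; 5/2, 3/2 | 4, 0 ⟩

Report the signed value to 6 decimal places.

-0.566947  (= −√(9/28))

triangle: 1!×4!×4!/10! = 576/3628800
(j±m)!: 1!×4!×4!×1!×4!×4! = 331776
prefactor² = (2J+1)×Δ×N² = 82944/175
  k=0: +1/(0!×1!×4!×4!×0!×0!) = 1/576
  k=1: −1/(1!×0!×3!×3!×1!×1!) = -1/36
Σ = -5/192  ⇒  CG² = 82944/175×(-5/192)² = 9/28
CG = −√(9/28) = -0.566947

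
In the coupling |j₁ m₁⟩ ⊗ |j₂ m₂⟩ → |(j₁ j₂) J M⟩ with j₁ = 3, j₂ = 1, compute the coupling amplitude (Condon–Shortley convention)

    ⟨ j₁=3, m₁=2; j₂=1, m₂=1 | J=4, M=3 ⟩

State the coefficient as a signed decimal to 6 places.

√[9·0!6!2!/9! · 5!1!2!0!7!1!] = √(43200)
  +(−1)^0/∏(0,0,1,2,5,0)! = 1/240  (running 1/240)
⟨..|..⟩ = √(43200)·(1/240) = +0.866025

+0.866025  (= +√(3/4))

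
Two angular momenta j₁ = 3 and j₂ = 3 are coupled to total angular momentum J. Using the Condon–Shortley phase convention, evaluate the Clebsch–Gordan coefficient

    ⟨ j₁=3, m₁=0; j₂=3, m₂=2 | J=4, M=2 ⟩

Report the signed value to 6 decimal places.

√[9·2!4!4!/11! · 3!3!5!1!6!2!] = √(124416/77)
  +(−1)^1/∏(1,1,2,4,2,0)! = -1/96  (running -1/96)
  +(−1)^2/∏(2,0,1,3,3,1)! = 1/72  (running 1/288)
⟨..|..⟩ = √(124416/77)·(1/288) = +0.139573

+0.139573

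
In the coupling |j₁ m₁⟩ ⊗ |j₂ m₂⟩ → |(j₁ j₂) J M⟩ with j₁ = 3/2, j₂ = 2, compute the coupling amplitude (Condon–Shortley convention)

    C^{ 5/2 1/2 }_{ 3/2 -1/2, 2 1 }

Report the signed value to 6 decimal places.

triangle: 1!·2!·3!/7! = 12/5040
(j±m)!: 1!·2!·3!·1!·3!·2! = 144
prefactor² = (2J+1)·Δ·N² = 72/35
  k=0: +1/(0!·1!·2!·3!·0!·0!) = 1/12
  k=1: −1/(1!·0!·1!·2!·1!·1!) = -1/2
Σ = -5/12  ⇒  CG² = 72/35·(-5/12)² = 5/14
CG = −√(5/14) = -0.597614

-0.597614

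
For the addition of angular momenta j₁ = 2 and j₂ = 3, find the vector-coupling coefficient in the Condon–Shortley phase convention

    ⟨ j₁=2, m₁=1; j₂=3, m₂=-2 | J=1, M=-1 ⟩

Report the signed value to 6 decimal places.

−√(2/7) = -0.534522

j₁+j₂−J=4  J+j₁−j₂=0  J−j₁+j₂=2  j₁+j₂+J+1=7
(j₁±m₁, j₂±m₂, J±M) = (3,1,1,5,0,2)
P² = 288/7
sum k=1..1:
  [1] −1/12 = -1/12
S = -1/12
C² = P²·S² = 2/7 ; C = -0.534522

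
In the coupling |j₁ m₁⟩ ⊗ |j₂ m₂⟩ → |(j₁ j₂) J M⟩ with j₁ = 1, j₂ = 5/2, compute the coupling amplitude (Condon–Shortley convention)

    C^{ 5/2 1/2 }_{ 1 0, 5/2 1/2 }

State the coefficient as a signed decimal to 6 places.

-0.169031  (= −√(1/35))

j₁+j₂−J=1  J+j₁−j₂=1  J−j₁+j₂=4  j₁+j₂+J+1=7
(j₁±m₁, j₂±m₂, J±M) = (1,1,3,2,3,2)
P² = 144/35
sum k=0..1:
  [0] +1/6 = 1/6
  [1] −1/4 = -1/4
S = -1/12
C² = P²·S² = 1/35 ; C = -0.169031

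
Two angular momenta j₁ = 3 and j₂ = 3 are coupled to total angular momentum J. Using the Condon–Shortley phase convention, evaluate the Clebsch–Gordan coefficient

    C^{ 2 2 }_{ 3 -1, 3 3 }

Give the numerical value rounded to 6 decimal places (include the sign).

√[5·4!2!2!/9! · 2!4!6!0!4!0!] = √(7680/7)
  +(−1)^4/∏(4,0,0,2,2,0)! = 1/96  (running 1/96)
⟨..|..⟩ = √(7680/7)·(1/96) = +0.345033

+0.345033  (= +√(5/42))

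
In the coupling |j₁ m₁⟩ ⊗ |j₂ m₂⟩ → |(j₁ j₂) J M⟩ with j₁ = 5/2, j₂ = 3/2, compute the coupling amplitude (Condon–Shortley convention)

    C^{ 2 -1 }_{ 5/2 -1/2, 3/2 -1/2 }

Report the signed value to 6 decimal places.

triangle: 2!*3!*1!/7! = 12/5040
(j±m)!: 2!*3!*1!*2!*1!*3! = 144
prefactor² = (2J+1)*Δ*N² = 12/7
  k=0: +1/(0!*2!*3!*1!*0!*0!) = 1/12
  k=1: −1/(1!*1!*2!*0!*1!*1!) = -1/2
Σ = -5/12  ⇒  CG² = 12/7*(-5/12)² = 25/84
CG = −√(25/84) = -0.545545

-0.545545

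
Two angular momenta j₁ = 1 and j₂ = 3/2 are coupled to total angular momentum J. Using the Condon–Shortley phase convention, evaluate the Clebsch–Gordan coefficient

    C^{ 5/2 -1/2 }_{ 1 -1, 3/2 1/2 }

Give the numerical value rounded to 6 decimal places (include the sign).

triangle: 0!×2!×3!/6! = 12/720
(j±m)!: 0!×2!×2!×1!×2!×3! = 48
prefactor² = (2J+1)×Δ×N² = 24/5
  k=0: +1/(0!×0!×2!×2!×0!×1!) = 1/4
Σ = 1/4  ⇒  CG² = 24/5×1/4² = 3/10
CG = +√(3/10) = +0.547723

+0.547723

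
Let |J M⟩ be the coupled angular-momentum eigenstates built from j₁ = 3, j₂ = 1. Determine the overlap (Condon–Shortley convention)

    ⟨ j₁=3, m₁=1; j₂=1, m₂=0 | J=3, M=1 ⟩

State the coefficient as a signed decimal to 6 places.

+√(1/12) ≈ +0.288675

triangle: 1!×5!×1!/8! = 120/40320
(j±m)!: 4!×2!×1!×1!×4!×2! = 2304
prefactor² = (2J+1)×Δ×N² = 48
  k=0: +1/(0!×1!×2!×1!×3!×0!) = 1/12
  k=1: −1/(1!×0!×1!×0!×4!×1!) = -1/24
Σ = 1/24  ⇒  CG² = 48×1/24² = 1/12
CG = +√(1/12) = +0.288675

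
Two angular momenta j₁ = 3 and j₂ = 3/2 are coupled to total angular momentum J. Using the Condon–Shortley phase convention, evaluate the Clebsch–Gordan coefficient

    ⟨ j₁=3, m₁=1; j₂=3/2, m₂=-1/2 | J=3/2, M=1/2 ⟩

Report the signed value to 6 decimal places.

−√(12/35) = -0.585540

√[4·3!3!0!/7! · 4!2!1!2!2!1!] = √(192/35)
  +(−1)^1/∏(1,2,1,0,2,0)! = -1/4  (running -1/4)
⟨..|..⟩ = √(192/35)·(-1/4) = -0.585540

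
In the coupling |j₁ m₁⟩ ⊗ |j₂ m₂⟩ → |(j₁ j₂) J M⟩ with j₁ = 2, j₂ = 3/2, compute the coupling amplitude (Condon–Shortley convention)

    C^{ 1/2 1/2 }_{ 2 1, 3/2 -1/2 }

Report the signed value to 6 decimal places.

√[2·3!1!0!/5! · 3!1!1!2!1!0!] = √(6/5)
  +(−1)^1/∏(1,2,0,0,1,0)! = -1/2  (running -1/2)
⟨..|..⟩ = √(6/5)·(-1/2) = -0.547723

-0.547723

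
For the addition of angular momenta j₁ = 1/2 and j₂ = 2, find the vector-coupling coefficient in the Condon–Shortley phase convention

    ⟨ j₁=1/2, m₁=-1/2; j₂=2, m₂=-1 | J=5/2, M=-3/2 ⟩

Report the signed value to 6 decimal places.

+√(4/5) ≈ +0.894427

triangle: 0!*1!*4!/6! = 24/720
(j±m)!: 0!*1!*1!*3!*1!*4! = 144
prefactor² = (2J+1)*Δ*N² = 144/5
  k=0: +1/(0!*0!*1!*1!*0!*3!) = 1/6
Σ = 1/6  ⇒  CG² = 144/5*1/6² = 4/5
CG = +√(4/5) = +0.894427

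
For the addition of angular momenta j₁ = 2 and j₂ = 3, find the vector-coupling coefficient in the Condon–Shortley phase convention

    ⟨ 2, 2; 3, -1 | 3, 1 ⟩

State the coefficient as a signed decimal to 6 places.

j₁+j₂−J=2  J+j₁−j₂=2  J−j₁+j₂=4  j₁+j₂+J+1=9
(j₁±m₁, j₂±m₂, J±M) = (4,0,2,4,4,2)
P² = 512/5
sum k=0..0:
  [0] +1/16 = 1/16
S = 1/16
C² = P²·S² = 2/5 ; C = +0.632456

+√(2/5) = +0.632456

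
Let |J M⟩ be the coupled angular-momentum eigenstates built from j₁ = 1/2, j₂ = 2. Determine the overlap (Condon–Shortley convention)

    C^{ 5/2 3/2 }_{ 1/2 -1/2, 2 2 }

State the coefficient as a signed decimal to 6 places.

j₁+j₂−J=0  J+j₁−j₂=1  J−j₁+j₂=4  j₁+j₂+J+1=6
(j₁±m₁, j₂±m₂, J±M) = (0,1,4,0,4,1)
P² = 576/5
sum k=0..0:
  [0] +1/24 = 1/24
S = 1/24
C² = P²·S² = 1/5 ; C = +0.447214

+0.447214  (= +√(1/5))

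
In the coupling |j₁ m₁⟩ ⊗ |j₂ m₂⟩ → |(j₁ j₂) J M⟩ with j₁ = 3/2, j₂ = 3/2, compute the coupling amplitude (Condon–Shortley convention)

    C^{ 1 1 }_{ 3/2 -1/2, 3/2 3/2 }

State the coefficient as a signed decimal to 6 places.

+0.547723

j₁+j₂−J=2  J+j₁−j₂=1  J−j₁+j₂=1  j₁+j₂+J+1=5
(j₁±m₁, j₂±m₂, J±M) = (1,2,3,0,2,0)
P² = 6/5
sum k=2..2:
  [2] +1/2 = 1/2
S = 1/2
C² = P²·S² = 3/10 ; C = +0.547723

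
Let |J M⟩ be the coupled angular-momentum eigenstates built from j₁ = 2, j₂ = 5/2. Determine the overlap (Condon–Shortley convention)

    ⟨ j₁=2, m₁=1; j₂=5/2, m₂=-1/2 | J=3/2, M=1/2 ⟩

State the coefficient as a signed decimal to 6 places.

triangle: 3!*1!*2!/7! = 12/5040
(j±m)!: 3!*1!*2!*3!*2!*1! = 144
prefactor² = (2J+1)*Δ*N² = 48/35
  k=0: +1/(0!*3!*1!*2!*0!*0!) = 1/12
  k=1: −1/(1!*2!*0!*1!*1!*1!) = -1/2
Σ = -5/12  ⇒  CG² = 48/35*(-5/12)² = 5/21
CG = −√(5/21) = -0.487950

−√(5/21) ≈ -0.487950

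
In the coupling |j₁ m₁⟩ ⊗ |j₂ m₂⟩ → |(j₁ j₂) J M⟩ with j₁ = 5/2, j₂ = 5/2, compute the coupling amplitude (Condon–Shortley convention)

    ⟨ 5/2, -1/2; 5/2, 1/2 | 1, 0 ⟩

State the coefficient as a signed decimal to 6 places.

+0.119523  (= +√(1/70))

triangle: 4!×1!×1!/7! = 24/5040
(j±m)!: 2!×3!×3!×2!×1!×1! = 144
prefactor² = (2J+1)×Δ×N² = 72/35
  k=2: +1/(2!×2!×1!×1!×0!×0!) = 1/4
  k=3: −1/(3!×1!×0!×0!×1!×1!) = -1/6
Σ = 1/12  ⇒  CG² = 72/35×1/12² = 1/70
CG = +√(1/70) = +0.119523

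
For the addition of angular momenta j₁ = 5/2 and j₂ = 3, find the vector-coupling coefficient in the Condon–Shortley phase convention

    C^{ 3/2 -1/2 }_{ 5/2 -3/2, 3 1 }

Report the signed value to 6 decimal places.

j₁+j₂−J=4  J+j₁−j₂=1  J−j₁+j₂=2  j₁+j₂+J+1=8
(j₁±m₁, j₂±m₂, J±M) = (1,4,4,2,1,2)
P² = 384/35
sum k=3..4:
  [3] −1/6 = -1/6
  [4] +1/48 = 1/48
S = -7/48
C² = P²·S² = 7/30 ; C = -0.483046

-0.483046  (= −√(7/30))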